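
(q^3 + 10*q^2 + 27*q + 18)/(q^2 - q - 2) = (q^2 + 9*q + 18)/(q - 2)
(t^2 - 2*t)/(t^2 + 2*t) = (t - 2)/(t + 2)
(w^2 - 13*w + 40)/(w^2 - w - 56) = (w - 5)/(w + 7)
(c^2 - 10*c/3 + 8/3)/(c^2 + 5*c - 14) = (c - 4/3)/(c + 7)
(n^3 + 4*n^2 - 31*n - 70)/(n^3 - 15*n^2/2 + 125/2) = 2*(n^2 + 9*n + 14)/(2*n^2 - 5*n - 25)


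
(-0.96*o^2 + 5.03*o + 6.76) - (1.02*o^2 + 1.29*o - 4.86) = -1.98*o^2 + 3.74*o + 11.62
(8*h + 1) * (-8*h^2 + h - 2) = -64*h^3 - 15*h - 2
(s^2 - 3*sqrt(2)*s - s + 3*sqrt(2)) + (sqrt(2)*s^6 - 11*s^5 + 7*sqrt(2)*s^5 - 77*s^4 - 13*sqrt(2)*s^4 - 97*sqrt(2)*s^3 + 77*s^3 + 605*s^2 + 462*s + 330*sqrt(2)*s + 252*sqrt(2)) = sqrt(2)*s^6 - 11*s^5 + 7*sqrt(2)*s^5 - 77*s^4 - 13*sqrt(2)*s^4 - 97*sqrt(2)*s^3 + 77*s^3 + 606*s^2 + 461*s + 327*sqrt(2)*s + 255*sqrt(2)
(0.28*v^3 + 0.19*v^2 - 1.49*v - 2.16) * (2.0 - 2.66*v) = -0.7448*v^4 + 0.0546*v^3 + 4.3434*v^2 + 2.7656*v - 4.32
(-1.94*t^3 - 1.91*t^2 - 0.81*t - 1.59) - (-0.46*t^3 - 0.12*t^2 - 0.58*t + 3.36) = -1.48*t^3 - 1.79*t^2 - 0.23*t - 4.95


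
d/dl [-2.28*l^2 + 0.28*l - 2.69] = 0.28 - 4.56*l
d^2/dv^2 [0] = 0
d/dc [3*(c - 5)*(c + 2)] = 6*c - 9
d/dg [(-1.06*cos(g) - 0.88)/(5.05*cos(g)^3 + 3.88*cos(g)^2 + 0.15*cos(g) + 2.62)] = (-10.706*cos(g)^3 - 17.4448*cos(g)^2 - 6.8288*cos(g) + 2.6452)*sin(g)/(25.5025*cos(g)^6 + 39.188*cos(g)^5 + 16.5694*cos(g)^4 + 27.626*cos(g)^3 + 20.3537*cos(g)^2 + 0.786*cos(g) + 6.8644)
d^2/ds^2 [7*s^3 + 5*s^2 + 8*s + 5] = 42*s + 10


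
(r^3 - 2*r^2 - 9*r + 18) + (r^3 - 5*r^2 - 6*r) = 2*r^3 - 7*r^2 - 15*r + 18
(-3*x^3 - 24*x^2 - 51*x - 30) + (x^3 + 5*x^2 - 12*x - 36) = -2*x^3 - 19*x^2 - 63*x - 66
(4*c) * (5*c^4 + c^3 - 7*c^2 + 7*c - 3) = 20*c^5 + 4*c^4 - 28*c^3 + 28*c^2 - 12*c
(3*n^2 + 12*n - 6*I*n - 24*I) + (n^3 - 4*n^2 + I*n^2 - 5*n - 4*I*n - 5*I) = n^3 - n^2 + I*n^2 + 7*n - 10*I*n - 29*I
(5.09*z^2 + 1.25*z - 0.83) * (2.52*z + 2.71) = 12.8268*z^3 + 16.9439*z^2 + 1.2959*z - 2.2493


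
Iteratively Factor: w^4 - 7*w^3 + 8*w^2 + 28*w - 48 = (w - 4)*(w^3 - 3*w^2 - 4*w + 12) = (w - 4)*(w - 2)*(w^2 - w - 6) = (w - 4)*(w - 3)*(w - 2)*(w + 2)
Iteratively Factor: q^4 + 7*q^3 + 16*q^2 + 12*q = (q + 2)*(q^3 + 5*q^2 + 6*q) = (q + 2)^2*(q^2 + 3*q) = q*(q + 2)^2*(q + 3)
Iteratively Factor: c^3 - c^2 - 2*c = (c + 1)*(c^2 - 2*c) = c*(c + 1)*(c - 2)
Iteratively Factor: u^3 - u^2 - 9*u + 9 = (u - 1)*(u^2 - 9) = (u - 3)*(u - 1)*(u + 3)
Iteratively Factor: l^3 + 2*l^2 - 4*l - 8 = (l + 2)*(l^2 - 4) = (l - 2)*(l + 2)*(l + 2)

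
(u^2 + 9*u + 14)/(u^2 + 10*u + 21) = (u + 2)/(u + 3)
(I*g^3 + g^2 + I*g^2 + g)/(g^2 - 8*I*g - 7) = I*g*(g + 1)/(g - 7*I)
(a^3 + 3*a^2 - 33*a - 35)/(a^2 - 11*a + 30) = (a^2 + 8*a + 7)/(a - 6)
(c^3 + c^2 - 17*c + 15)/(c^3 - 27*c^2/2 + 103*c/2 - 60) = 2*(c^2 + 4*c - 5)/(2*c^2 - 21*c + 40)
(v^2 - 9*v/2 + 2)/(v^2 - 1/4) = 2*(v - 4)/(2*v + 1)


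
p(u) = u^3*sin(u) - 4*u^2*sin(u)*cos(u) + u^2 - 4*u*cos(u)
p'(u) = u^3*cos(u) + 4*u^2*sin(u)^2 + 3*u^2*sin(u) - 4*u^2*cos(u)^2 - 8*u*sin(u)*cos(u) + 4*u*sin(u) + 2*u - 4*cos(u)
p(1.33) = 1.15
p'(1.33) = 16.39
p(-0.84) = 4.79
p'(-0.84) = -6.85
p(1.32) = 0.98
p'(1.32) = 15.97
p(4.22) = -70.11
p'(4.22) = -61.82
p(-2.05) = 1.19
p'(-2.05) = 14.18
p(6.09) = -2.23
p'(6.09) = 75.64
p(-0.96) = 5.58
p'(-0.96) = -6.19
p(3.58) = -13.40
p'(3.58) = -96.96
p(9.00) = 535.89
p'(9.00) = -714.50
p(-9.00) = 226.97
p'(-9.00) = 377.64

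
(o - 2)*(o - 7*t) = o^2 - 7*o*t - 2*o + 14*t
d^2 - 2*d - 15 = (d - 5)*(d + 3)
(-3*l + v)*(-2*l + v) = 6*l^2 - 5*l*v + v^2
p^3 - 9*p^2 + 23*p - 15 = (p - 5)*(p - 3)*(p - 1)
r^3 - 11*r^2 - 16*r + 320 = (r - 8)^2*(r + 5)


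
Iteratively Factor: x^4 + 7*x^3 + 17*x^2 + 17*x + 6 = (x + 1)*(x^3 + 6*x^2 + 11*x + 6) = (x + 1)*(x + 3)*(x^2 + 3*x + 2) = (x + 1)*(x + 2)*(x + 3)*(x + 1)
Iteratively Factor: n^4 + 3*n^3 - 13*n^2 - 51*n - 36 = (n + 1)*(n^3 + 2*n^2 - 15*n - 36) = (n + 1)*(n + 3)*(n^2 - n - 12) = (n - 4)*(n + 1)*(n + 3)*(n + 3)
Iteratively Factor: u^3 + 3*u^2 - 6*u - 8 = (u - 2)*(u^2 + 5*u + 4) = (u - 2)*(u + 4)*(u + 1)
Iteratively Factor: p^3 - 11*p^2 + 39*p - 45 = (p - 5)*(p^2 - 6*p + 9) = (p - 5)*(p - 3)*(p - 3)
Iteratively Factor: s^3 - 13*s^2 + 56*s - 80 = (s - 4)*(s^2 - 9*s + 20) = (s - 4)^2*(s - 5)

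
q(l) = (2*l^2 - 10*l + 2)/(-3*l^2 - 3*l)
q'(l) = (4*l - 10)/(-3*l^2 - 3*l) + (6*l + 3)*(2*l^2 - 10*l + 2)/(-3*l^2 - 3*l)^2 = 2*(-6*l^2 + 2*l + 1)/(3*l^2*(l^2 + 2*l + 1))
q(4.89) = -0.01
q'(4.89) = -0.11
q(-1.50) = -9.56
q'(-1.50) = -18.37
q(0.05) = -9.56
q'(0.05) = 262.43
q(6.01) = -0.11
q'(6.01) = -0.08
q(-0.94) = 77.82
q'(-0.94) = -1295.54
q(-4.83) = -1.75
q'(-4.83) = -0.29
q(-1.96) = -5.19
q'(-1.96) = -4.89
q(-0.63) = 13.00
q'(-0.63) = -32.41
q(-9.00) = -1.18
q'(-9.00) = -0.06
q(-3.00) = -2.78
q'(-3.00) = -1.09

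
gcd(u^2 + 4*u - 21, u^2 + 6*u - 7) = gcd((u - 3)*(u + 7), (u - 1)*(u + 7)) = u + 7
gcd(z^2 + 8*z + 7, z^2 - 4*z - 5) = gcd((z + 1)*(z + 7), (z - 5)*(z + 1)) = z + 1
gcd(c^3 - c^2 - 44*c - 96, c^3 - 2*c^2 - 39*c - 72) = c^2 - 5*c - 24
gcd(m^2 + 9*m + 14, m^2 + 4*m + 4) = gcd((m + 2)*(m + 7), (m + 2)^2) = m + 2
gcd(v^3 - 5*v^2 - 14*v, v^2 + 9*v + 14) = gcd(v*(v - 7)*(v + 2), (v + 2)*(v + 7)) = v + 2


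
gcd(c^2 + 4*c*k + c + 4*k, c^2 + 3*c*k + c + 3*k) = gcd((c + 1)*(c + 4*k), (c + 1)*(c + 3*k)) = c + 1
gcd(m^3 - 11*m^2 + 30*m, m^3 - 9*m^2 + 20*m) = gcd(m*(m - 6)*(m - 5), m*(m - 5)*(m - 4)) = m^2 - 5*m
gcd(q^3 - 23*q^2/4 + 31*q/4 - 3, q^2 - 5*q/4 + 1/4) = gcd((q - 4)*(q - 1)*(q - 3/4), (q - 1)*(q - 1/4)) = q - 1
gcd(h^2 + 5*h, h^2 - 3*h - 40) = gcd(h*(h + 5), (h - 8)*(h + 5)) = h + 5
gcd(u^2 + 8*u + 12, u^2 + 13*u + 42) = u + 6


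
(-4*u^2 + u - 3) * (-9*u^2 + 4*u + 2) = 36*u^4 - 25*u^3 + 23*u^2 - 10*u - 6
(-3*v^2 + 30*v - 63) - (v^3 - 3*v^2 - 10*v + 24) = -v^3 + 40*v - 87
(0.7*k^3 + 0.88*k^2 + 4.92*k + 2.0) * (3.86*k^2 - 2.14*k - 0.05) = 2.702*k^5 + 1.8988*k^4 + 17.073*k^3 - 2.8528*k^2 - 4.526*k - 0.1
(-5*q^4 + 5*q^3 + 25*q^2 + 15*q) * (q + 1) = -5*q^5 + 30*q^3 + 40*q^2 + 15*q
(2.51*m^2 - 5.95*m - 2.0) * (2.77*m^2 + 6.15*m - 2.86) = 6.9527*m^4 - 1.045*m^3 - 49.3111*m^2 + 4.717*m + 5.72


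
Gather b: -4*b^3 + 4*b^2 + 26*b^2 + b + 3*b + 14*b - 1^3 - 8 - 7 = -4*b^3 + 30*b^2 + 18*b - 16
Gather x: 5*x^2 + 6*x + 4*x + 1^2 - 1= 5*x^2 + 10*x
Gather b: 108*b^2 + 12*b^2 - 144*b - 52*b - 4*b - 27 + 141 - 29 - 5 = 120*b^2 - 200*b + 80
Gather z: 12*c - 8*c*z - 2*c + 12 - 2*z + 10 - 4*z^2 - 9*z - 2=10*c - 4*z^2 + z*(-8*c - 11) + 20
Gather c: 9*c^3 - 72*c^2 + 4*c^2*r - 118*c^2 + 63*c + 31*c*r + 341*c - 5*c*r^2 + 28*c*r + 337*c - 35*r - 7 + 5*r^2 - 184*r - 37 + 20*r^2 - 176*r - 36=9*c^3 + c^2*(4*r - 190) + c*(-5*r^2 + 59*r + 741) + 25*r^2 - 395*r - 80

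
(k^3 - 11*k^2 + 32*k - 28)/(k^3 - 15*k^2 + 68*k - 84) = (k - 2)/(k - 6)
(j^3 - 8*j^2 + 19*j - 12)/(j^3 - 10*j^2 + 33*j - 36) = (j - 1)/(j - 3)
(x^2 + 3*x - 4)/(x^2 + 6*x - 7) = (x + 4)/(x + 7)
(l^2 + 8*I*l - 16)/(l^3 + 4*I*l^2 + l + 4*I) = (l + 4*I)/(l^2 + 1)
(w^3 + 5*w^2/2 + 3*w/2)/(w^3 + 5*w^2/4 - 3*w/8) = 4*(w + 1)/(4*w - 1)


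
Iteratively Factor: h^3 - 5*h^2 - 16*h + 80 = (h + 4)*(h^2 - 9*h + 20) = (h - 4)*(h + 4)*(h - 5)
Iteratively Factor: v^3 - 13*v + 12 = (v - 1)*(v^2 + v - 12) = (v - 3)*(v - 1)*(v + 4)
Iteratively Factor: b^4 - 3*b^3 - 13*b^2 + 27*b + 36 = (b + 1)*(b^3 - 4*b^2 - 9*b + 36) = (b + 1)*(b + 3)*(b^2 - 7*b + 12) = (b - 4)*(b + 1)*(b + 3)*(b - 3)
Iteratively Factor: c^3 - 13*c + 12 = (c + 4)*(c^2 - 4*c + 3) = (c - 3)*(c + 4)*(c - 1)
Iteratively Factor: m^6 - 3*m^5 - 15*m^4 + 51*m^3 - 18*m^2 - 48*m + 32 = (m - 4)*(m^5 + m^4 - 11*m^3 + 7*m^2 + 10*m - 8) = (m - 4)*(m + 1)*(m^4 - 11*m^2 + 18*m - 8) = (m - 4)*(m - 1)*(m + 1)*(m^3 + m^2 - 10*m + 8) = (m - 4)*(m - 1)^2*(m + 1)*(m^2 + 2*m - 8) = (m - 4)*(m - 1)^2*(m + 1)*(m + 4)*(m - 2)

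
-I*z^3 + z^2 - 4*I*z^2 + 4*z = z*(z + 4)*(-I*z + 1)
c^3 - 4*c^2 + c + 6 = (c - 3)*(c - 2)*(c + 1)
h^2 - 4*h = h*(h - 4)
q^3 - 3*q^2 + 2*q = q*(q - 2)*(q - 1)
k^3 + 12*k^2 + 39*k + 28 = (k + 1)*(k + 4)*(k + 7)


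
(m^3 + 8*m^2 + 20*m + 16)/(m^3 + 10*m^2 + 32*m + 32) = (m + 2)/(m + 4)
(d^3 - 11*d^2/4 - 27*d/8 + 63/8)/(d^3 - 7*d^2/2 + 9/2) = (d + 7/4)/(d + 1)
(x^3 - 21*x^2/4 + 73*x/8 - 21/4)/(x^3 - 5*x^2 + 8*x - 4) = (8*x^2 - 26*x + 21)/(8*(x^2 - 3*x + 2))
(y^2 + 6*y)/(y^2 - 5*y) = (y + 6)/(y - 5)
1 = 1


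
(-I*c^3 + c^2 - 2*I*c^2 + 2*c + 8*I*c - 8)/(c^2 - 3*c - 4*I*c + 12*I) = (-I*c^3 + c^2*(1 - 2*I) + c*(2 + 8*I) - 8)/(c^2 + c*(-3 - 4*I) + 12*I)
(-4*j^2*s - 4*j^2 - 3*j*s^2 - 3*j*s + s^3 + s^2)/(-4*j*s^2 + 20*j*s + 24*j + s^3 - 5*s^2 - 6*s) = (j + s)/(s - 6)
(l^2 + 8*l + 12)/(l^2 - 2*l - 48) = (l + 2)/(l - 8)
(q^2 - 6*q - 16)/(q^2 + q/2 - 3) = 2*(q - 8)/(2*q - 3)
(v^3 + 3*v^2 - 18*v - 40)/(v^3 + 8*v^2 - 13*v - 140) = (v + 2)/(v + 7)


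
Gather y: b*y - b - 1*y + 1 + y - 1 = b*y - b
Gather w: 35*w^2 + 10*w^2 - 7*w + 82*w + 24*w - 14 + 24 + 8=45*w^2 + 99*w + 18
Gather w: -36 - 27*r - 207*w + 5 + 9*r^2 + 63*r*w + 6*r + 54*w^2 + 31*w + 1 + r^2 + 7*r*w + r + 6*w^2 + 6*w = 10*r^2 - 20*r + 60*w^2 + w*(70*r - 170) - 30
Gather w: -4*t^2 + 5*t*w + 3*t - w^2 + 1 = -4*t^2 + 5*t*w + 3*t - w^2 + 1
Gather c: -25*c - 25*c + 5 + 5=10 - 50*c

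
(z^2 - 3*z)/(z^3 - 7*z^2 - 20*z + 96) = z/(z^2 - 4*z - 32)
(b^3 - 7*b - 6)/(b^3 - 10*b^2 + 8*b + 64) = (b^2 - 2*b - 3)/(b^2 - 12*b + 32)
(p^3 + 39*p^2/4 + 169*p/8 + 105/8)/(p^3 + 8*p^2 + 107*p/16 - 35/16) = 2*(2*p + 3)/(4*p - 1)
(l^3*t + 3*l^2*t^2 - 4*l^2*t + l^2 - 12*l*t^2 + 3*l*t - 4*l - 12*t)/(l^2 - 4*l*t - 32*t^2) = (-l^3*t - 3*l^2*t^2 + 4*l^2*t - l^2 + 12*l*t^2 - 3*l*t + 4*l + 12*t)/(-l^2 + 4*l*t + 32*t^2)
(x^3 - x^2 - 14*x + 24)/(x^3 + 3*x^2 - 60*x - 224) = (x^2 - 5*x + 6)/(x^2 - x - 56)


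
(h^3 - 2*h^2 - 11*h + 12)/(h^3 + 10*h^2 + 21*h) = (h^2 - 5*h + 4)/(h*(h + 7))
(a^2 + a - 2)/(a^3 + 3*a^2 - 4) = 1/(a + 2)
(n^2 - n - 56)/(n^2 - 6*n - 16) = (n + 7)/(n + 2)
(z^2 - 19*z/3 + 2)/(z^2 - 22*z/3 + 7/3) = (z - 6)/(z - 7)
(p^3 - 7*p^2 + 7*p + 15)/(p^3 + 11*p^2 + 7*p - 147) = (p^2 - 4*p - 5)/(p^2 + 14*p + 49)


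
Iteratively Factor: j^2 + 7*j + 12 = (j + 3)*(j + 4)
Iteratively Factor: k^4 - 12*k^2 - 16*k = (k + 2)*(k^3 - 2*k^2 - 8*k) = (k + 2)^2*(k^2 - 4*k) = k*(k + 2)^2*(k - 4)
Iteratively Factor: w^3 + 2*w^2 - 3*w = (w + 3)*(w^2 - w) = (w - 1)*(w + 3)*(w)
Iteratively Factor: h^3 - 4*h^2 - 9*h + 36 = (h - 3)*(h^2 - h - 12) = (h - 3)*(h + 3)*(h - 4)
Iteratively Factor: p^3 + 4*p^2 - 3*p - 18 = (p + 3)*(p^2 + p - 6) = (p + 3)^2*(p - 2)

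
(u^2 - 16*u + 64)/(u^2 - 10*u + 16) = (u - 8)/(u - 2)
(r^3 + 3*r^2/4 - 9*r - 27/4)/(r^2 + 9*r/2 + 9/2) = (4*r^2 - 9*r - 9)/(2*(2*r + 3))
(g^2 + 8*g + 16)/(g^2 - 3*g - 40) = (g^2 + 8*g + 16)/(g^2 - 3*g - 40)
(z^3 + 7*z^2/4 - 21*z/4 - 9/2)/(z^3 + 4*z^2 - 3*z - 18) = (z + 3/4)/(z + 3)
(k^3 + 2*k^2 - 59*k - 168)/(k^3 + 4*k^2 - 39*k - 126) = (k - 8)/(k - 6)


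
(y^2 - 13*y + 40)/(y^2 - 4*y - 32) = (y - 5)/(y + 4)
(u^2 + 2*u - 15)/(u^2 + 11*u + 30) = (u - 3)/(u + 6)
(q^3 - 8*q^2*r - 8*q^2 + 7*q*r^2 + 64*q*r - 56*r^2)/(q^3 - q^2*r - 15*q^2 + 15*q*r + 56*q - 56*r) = (q - 7*r)/(q - 7)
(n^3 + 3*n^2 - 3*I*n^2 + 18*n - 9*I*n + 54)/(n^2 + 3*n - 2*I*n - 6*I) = (n^2 - 3*I*n + 18)/(n - 2*I)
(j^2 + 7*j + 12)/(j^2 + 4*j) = (j + 3)/j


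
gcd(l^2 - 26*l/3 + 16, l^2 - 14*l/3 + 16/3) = l - 8/3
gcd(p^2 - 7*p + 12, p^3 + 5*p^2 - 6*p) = 1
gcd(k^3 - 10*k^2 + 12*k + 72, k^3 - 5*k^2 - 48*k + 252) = k^2 - 12*k + 36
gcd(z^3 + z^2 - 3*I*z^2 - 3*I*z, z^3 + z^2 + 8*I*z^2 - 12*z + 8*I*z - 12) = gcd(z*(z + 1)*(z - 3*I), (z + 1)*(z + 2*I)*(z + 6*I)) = z + 1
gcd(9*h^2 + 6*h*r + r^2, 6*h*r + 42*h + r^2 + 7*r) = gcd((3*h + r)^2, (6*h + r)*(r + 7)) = 1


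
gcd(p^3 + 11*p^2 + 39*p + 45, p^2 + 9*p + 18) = p + 3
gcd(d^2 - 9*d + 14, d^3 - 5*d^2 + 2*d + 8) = d - 2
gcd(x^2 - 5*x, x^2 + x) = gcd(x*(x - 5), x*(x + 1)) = x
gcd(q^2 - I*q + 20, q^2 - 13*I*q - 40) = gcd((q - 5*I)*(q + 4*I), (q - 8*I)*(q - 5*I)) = q - 5*I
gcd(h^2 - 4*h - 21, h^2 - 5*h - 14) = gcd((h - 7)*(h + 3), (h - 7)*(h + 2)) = h - 7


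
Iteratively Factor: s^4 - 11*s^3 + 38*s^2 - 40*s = (s)*(s^3 - 11*s^2 + 38*s - 40) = s*(s - 2)*(s^2 - 9*s + 20) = s*(s - 4)*(s - 2)*(s - 5)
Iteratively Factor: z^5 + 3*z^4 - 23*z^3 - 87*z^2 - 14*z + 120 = (z + 3)*(z^4 - 23*z^2 - 18*z + 40) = (z - 5)*(z + 3)*(z^3 + 5*z^2 + 2*z - 8) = (z - 5)*(z + 2)*(z + 3)*(z^2 + 3*z - 4) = (z - 5)*(z - 1)*(z + 2)*(z + 3)*(z + 4)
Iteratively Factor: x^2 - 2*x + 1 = (x - 1)*(x - 1)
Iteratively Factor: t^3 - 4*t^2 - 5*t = (t - 5)*(t^2 + t) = (t - 5)*(t + 1)*(t)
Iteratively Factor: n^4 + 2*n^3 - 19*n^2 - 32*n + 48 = (n - 4)*(n^3 + 6*n^2 + 5*n - 12) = (n - 4)*(n + 3)*(n^2 + 3*n - 4) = (n - 4)*(n + 3)*(n + 4)*(n - 1)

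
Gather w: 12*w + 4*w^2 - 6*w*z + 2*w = 4*w^2 + w*(14 - 6*z)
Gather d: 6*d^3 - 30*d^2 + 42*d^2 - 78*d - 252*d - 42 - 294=6*d^3 + 12*d^2 - 330*d - 336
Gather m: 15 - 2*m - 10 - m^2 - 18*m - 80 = -m^2 - 20*m - 75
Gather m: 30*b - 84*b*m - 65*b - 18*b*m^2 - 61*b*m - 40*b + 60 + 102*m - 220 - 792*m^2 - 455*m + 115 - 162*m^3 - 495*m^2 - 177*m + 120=-75*b - 162*m^3 + m^2*(-18*b - 1287) + m*(-145*b - 530) + 75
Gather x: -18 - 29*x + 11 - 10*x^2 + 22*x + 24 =-10*x^2 - 7*x + 17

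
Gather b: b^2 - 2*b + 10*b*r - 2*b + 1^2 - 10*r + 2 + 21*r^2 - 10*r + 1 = b^2 + b*(10*r - 4) + 21*r^2 - 20*r + 4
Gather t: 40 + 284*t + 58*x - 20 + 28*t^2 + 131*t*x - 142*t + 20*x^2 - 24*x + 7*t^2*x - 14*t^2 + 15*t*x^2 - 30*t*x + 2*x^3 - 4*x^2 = t^2*(7*x + 14) + t*(15*x^2 + 101*x + 142) + 2*x^3 + 16*x^2 + 34*x + 20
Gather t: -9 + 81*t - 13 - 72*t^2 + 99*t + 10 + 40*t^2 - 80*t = -32*t^2 + 100*t - 12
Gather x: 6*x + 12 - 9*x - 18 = -3*x - 6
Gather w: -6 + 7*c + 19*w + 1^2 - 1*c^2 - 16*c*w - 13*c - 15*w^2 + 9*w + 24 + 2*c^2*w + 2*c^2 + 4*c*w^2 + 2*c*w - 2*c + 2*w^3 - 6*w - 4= c^2 - 8*c + 2*w^3 + w^2*(4*c - 15) + w*(2*c^2 - 14*c + 22) + 15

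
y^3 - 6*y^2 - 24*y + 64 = (y - 8)*(y - 2)*(y + 4)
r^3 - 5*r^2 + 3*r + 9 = (r - 3)^2*(r + 1)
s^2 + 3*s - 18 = (s - 3)*(s + 6)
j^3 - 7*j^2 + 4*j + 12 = (j - 6)*(j - 2)*(j + 1)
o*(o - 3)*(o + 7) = o^3 + 4*o^2 - 21*o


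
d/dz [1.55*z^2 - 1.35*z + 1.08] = 3.1*z - 1.35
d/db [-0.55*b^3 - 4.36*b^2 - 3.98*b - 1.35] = -1.65*b^2 - 8.72*b - 3.98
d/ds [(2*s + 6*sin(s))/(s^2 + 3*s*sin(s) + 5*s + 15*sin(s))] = -2/(s^2 + 10*s + 25)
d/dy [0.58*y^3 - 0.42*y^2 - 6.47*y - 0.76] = 1.74*y^2 - 0.84*y - 6.47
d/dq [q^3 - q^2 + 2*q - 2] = 3*q^2 - 2*q + 2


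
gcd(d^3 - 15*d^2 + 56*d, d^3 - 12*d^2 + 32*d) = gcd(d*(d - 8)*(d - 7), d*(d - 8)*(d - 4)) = d^2 - 8*d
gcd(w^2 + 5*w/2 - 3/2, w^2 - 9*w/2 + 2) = w - 1/2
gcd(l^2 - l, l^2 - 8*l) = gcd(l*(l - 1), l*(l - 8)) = l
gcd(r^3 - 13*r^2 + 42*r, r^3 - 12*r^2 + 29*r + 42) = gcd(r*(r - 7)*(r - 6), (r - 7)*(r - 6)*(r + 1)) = r^2 - 13*r + 42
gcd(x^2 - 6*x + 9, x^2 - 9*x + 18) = x - 3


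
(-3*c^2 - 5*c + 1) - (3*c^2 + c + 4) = -6*c^2 - 6*c - 3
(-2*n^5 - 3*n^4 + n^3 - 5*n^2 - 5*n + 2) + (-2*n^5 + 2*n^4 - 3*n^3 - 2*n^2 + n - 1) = -4*n^5 - n^4 - 2*n^3 - 7*n^2 - 4*n + 1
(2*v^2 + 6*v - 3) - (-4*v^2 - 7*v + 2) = 6*v^2 + 13*v - 5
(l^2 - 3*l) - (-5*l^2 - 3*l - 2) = 6*l^2 + 2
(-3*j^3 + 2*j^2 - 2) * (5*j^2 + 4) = -15*j^5 + 10*j^4 - 12*j^3 - 2*j^2 - 8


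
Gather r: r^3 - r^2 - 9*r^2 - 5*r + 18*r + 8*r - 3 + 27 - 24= r^3 - 10*r^2 + 21*r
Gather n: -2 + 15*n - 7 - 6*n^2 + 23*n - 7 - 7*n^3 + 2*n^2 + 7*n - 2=-7*n^3 - 4*n^2 + 45*n - 18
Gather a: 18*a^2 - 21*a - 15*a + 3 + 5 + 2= 18*a^2 - 36*a + 10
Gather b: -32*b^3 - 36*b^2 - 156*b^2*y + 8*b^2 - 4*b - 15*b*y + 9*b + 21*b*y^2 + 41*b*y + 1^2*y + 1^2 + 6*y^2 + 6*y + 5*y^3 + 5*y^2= -32*b^3 + b^2*(-156*y - 28) + b*(21*y^2 + 26*y + 5) + 5*y^3 + 11*y^2 + 7*y + 1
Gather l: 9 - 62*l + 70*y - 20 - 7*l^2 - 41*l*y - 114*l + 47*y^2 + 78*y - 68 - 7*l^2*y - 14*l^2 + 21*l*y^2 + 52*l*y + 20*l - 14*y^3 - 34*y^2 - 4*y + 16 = l^2*(-7*y - 21) + l*(21*y^2 + 11*y - 156) - 14*y^3 + 13*y^2 + 144*y - 63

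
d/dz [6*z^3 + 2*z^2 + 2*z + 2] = 18*z^2 + 4*z + 2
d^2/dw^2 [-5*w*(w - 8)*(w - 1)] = 90 - 30*w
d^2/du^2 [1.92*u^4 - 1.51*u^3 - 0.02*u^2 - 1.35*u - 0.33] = 23.04*u^2 - 9.06*u - 0.04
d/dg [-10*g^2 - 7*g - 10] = -20*g - 7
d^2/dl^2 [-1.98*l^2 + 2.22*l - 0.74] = -3.96000000000000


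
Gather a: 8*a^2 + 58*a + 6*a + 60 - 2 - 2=8*a^2 + 64*a + 56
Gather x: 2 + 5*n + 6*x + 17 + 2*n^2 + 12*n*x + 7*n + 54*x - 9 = 2*n^2 + 12*n + x*(12*n + 60) + 10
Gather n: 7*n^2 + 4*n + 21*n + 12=7*n^2 + 25*n + 12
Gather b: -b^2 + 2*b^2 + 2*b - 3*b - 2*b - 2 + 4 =b^2 - 3*b + 2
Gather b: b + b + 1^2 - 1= 2*b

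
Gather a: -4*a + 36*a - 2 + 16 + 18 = 32*a + 32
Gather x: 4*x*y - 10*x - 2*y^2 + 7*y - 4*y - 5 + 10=x*(4*y - 10) - 2*y^2 + 3*y + 5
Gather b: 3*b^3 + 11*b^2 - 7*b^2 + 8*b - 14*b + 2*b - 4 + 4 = 3*b^3 + 4*b^2 - 4*b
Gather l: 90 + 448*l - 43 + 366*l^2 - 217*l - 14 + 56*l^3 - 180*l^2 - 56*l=56*l^3 + 186*l^2 + 175*l + 33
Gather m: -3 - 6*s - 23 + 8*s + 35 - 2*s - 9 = 0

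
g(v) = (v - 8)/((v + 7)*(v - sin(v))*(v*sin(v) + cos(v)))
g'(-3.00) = -9.50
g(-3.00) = -1.70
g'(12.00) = -0.00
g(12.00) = 0.00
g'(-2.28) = -0.80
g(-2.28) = 1.33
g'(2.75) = -34.82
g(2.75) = -1.82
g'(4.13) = -0.02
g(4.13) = 0.02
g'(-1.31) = 6.55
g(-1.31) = 3.12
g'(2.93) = -4.63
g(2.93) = 0.52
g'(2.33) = -0.10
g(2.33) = -0.38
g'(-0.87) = 36.73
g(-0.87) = 10.45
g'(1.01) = 13.59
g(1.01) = -3.86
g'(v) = -v*(v - 8)*cos(v)/((v + 7)*(v - sin(v))*(v*sin(v) + cos(v))^2) + (v - 8)*(cos(v) - 1)/((v + 7)*(v - sin(v))^2*(v*sin(v) + cos(v))) - (v - 8)/((v + 7)^2*(v - sin(v))*(v*sin(v) + cos(v))) + 1/((v + 7)*(v - sin(v))*(v*sin(v) + cos(v))) = (-v*(v - 8)*(v + 7)*(v - sin(v))*cos(v) + (8 - v)*(v - sin(v))*(v*sin(v) + cos(v)) + (v - 8)*(v + 7)*(v*sin(v) + cos(v))*(cos(v) - 1) + (v + 7)*(v - sin(v))*(v*sin(v) + cos(v)))/((v + 7)^2*(v - sin(v))^2*(v*sin(v) + cos(v))^2)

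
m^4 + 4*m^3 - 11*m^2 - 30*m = m*(m - 3)*(m + 2)*(m + 5)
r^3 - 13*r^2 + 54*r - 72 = (r - 6)*(r - 4)*(r - 3)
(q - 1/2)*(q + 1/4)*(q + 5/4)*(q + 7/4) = q^4 + 11*q^3/4 + 21*q^2/16 - 59*q/64 - 35/128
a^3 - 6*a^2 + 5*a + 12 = (a - 4)*(a - 3)*(a + 1)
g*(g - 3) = g^2 - 3*g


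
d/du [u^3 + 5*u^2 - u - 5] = 3*u^2 + 10*u - 1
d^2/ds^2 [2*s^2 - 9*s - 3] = 4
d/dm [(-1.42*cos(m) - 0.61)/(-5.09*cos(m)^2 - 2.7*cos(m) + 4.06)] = (7.2278*cos(m)^2 + 6.2098*cos(m) + 7.4122)*sin(m)/(25.9081*cos(m)^4 + 27.486*cos(m)^3 - 34.0408*cos(m)^2 - 21.924*cos(m) + 16.4836)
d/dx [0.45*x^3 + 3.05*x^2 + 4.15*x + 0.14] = 1.35*x^2 + 6.1*x + 4.15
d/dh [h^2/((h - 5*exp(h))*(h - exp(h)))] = h*(-h*(1 - exp(h))*(h - 5*exp(h)) + h*(h - exp(h))*(5*exp(h) - 1) + 2*(h - 5*exp(h))*(h - exp(h)))/((h - 5*exp(h))^2*(h - exp(h))^2)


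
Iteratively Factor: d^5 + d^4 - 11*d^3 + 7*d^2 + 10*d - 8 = (d - 1)*(d^4 + 2*d^3 - 9*d^2 - 2*d + 8) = (d - 1)^2*(d^3 + 3*d^2 - 6*d - 8) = (d - 1)^2*(d + 4)*(d^2 - d - 2) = (d - 2)*(d - 1)^2*(d + 4)*(d + 1)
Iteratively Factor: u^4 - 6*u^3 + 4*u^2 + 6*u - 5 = (u - 5)*(u^3 - u^2 - u + 1) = (u - 5)*(u + 1)*(u^2 - 2*u + 1) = (u - 5)*(u - 1)*(u + 1)*(u - 1)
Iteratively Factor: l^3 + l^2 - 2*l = (l)*(l^2 + l - 2) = l*(l + 2)*(l - 1)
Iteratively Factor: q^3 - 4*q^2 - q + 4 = (q - 4)*(q^2 - 1) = (q - 4)*(q - 1)*(q + 1)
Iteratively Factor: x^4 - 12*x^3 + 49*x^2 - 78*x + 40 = (x - 2)*(x^3 - 10*x^2 + 29*x - 20) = (x - 2)*(x - 1)*(x^2 - 9*x + 20) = (x - 4)*(x - 2)*(x - 1)*(x - 5)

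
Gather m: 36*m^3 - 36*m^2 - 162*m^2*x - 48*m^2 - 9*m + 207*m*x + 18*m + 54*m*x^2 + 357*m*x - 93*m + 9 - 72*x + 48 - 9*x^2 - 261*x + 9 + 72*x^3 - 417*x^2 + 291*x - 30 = 36*m^3 + m^2*(-162*x - 84) + m*(54*x^2 + 564*x - 84) + 72*x^3 - 426*x^2 - 42*x + 36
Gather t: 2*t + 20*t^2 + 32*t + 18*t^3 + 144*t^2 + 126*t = 18*t^3 + 164*t^2 + 160*t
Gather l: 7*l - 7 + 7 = 7*l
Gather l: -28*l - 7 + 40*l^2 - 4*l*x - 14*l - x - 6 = 40*l^2 + l*(-4*x - 42) - x - 13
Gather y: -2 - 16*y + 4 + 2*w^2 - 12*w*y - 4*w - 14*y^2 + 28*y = 2*w^2 - 4*w - 14*y^2 + y*(12 - 12*w) + 2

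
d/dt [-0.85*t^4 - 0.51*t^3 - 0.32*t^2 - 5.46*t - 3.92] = -3.4*t^3 - 1.53*t^2 - 0.64*t - 5.46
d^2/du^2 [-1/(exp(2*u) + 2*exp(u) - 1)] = 2*(-4*(exp(u) + 1)^2*exp(u) + (2*exp(u) + 1)*(exp(2*u) + 2*exp(u) - 1))*exp(u)/(exp(2*u) + 2*exp(u) - 1)^3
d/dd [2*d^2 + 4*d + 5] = 4*d + 4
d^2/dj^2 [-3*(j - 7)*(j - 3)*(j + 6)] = 24 - 18*j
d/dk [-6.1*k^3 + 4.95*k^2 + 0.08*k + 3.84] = -18.3*k^2 + 9.9*k + 0.08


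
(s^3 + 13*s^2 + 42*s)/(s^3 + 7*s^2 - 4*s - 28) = s*(s + 6)/(s^2 - 4)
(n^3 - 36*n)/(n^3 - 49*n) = (n^2 - 36)/(n^2 - 49)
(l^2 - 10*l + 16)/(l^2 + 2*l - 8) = (l - 8)/(l + 4)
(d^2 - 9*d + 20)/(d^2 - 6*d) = (d^2 - 9*d + 20)/(d*(d - 6))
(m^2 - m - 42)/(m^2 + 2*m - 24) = (m - 7)/(m - 4)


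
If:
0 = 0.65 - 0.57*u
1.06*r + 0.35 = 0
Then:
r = -0.33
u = 1.14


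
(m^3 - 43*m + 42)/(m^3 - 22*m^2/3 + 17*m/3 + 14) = 3*(m^2 + 6*m - 7)/(3*m^2 - 4*m - 7)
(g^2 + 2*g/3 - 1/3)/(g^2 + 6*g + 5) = (g - 1/3)/(g + 5)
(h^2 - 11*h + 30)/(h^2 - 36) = (h - 5)/(h + 6)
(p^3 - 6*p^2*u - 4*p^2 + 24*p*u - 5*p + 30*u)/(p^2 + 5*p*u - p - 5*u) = (p^3 - 6*p^2*u - 4*p^2 + 24*p*u - 5*p + 30*u)/(p^2 + 5*p*u - p - 5*u)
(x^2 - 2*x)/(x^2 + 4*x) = (x - 2)/(x + 4)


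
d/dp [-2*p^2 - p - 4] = -4*p - 1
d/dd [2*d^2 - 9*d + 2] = 4*d - 9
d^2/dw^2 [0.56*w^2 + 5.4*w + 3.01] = 1.12000000000000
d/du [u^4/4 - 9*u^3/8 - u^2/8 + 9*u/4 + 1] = u^3 - 27*u^2/8 - u/4 + 9/4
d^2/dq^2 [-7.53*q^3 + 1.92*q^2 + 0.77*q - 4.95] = 3.84 - 45.18*q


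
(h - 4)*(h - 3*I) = h^2 - 4*h - 3*I*h + 12*I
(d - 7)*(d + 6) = d^2 - d - 42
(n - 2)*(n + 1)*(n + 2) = n^3 + n^2 - 4*n - 4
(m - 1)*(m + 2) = m^2 + m - 2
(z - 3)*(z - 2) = z^2 - 5*z + 6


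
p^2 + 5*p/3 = p*(p + 5/3)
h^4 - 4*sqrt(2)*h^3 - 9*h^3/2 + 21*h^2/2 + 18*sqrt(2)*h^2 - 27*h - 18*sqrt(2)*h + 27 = (h - 3)*(h - 3/2)*(h - 3*sqrt(2))*(h - sqrt(2))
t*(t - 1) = t^2 - t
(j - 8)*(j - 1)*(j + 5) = j^3 - 4*j^2 - 37*j + 40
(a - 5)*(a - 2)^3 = a^4 - 11*a^3 + 42*a^2 - 68*a + 40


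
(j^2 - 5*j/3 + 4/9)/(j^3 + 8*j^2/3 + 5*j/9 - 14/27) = 3*(3*j - 4)/(9*j^2 + 27*j + 14)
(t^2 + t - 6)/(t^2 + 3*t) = (t - 2)/t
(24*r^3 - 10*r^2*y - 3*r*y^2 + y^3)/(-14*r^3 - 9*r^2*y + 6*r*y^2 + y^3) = (-12*r^2 - r*y + y^2)/(7*r^2 + 8*r*y + y^2)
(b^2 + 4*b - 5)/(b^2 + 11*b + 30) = (b - 1)/(b + 6)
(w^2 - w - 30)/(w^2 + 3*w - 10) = (w - 6)/(w - 2)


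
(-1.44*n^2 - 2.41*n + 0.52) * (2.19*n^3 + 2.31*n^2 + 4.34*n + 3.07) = -3.1536*n^5 - 8.6043*n^4 - 10.6779*n^3 - 13.679*n^2 - 5.1419*n + 1.5964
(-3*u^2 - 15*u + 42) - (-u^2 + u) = -2*u^2 - 16*u + 42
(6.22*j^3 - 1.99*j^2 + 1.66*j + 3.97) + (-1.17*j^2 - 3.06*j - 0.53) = 6.22*j^3 - 3.16*j^2 - 1.4*j + 3.44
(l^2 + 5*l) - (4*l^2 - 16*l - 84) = -3*l^2 + 21*l + 84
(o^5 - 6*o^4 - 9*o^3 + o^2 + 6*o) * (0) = 0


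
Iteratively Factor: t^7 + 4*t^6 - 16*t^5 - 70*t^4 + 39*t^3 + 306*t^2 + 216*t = (t + 1)*(t^6 + 3*t^5 - 19*t^4 - 51*t^3 + 90*t^2 + 216*t) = (t + 1)*(t + 2)*(t^5 + t^4 - 21*t^3 - 9*t^2 + 108*t) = (t + 1)*(t + 2)*(t + 4)*(t^4 - 3*t^3 - 9*t^2 + 27*t) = t*(t + 1)*(t + 2)*(t + 4)*(t^3 - 3*t^2 - 9*t + 27) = t*(t - 3)*(t + 1)*(t + 2)*(t + 4)*(t^2 - 9) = t*(t - 3)^2*(t + 1)*(t + 2)*(t + 4)*(t + 3)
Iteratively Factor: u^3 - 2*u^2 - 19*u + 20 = (u - 5)*(u^2 + 3*u - 4) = (u - 5)*(u + 4)*(u - 1)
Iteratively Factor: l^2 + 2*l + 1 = (l + 1)*(l + 1)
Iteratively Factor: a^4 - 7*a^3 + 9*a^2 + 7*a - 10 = (a - 2)*(a^3 - 5*a^2 - a + 5) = (a - 2)*(a - 1)*(a^2 - 4*a - 5) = (a - 5)*(a - 2)*(a - 1)*(a + 1)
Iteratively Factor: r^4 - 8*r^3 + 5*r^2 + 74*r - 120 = (r - 2)*(r^3 - 6*r^2 - 7*r + 60) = (r - 5)*(r - 2)*(r^2 - r - 12) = (r - 5)*(r - 2)*(r + 3)*(r - 4)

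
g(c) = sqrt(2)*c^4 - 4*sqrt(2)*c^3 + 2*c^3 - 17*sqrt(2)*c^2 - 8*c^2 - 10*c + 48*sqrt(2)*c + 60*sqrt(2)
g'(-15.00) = -20541.13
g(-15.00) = 75943.70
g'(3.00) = -80.37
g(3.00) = -14.06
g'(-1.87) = 102.36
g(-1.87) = -94.23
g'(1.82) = -60.99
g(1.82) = 77.53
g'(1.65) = -52.31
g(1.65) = 87.18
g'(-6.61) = -1631.58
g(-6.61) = 2058.14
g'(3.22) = -73.35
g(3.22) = -31.04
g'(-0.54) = 88.40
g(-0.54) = 44.95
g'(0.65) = 13.15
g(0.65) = 108.19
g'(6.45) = 706.08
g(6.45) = 591.59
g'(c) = 4*sqrt(2)*c^3 - 12*sqrt(2)*c^2 + 6*c^2 - 34*sqrt(2)*c - 16*c - 10 + 48*sqrt(2)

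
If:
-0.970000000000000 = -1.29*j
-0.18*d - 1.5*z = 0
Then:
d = -8.33333333333333*z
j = 0.75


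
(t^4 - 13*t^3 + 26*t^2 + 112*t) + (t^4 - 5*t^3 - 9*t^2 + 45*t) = 2*t^4 - 18*t^3 + 17*t^2 + 157*t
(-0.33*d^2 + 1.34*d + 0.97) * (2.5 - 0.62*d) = 0.2046*d^3 - 1.6558*d^2 + 2.7486*d + 2.425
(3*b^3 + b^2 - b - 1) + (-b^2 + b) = 3*b^3 - 1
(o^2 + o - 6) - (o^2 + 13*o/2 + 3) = -11*o/2 - 9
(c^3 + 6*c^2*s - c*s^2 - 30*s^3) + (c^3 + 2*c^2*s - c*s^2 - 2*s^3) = 2*c^3 + 8*c^2*s - 2*c*s^2 - 32*s^3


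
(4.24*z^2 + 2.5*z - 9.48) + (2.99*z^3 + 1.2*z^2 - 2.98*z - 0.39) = 2.99*z^3 + 5.44*z^2 - 0.48*z - 9.87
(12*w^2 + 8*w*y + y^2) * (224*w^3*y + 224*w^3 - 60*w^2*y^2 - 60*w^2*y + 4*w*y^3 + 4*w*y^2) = 2688*w^5*y + 2688*w^5 + 1072*w^4*y^2 + 1072*w^4*y - 208*w^3*y^3 - 208*w^3*y^2 - 28*w^2*y^4 - 28*w^2*y^3 + 4*w*y^5 + 4*w*y^4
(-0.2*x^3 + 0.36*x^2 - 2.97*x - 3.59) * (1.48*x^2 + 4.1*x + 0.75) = -0.296*x^5 - 0.2872*x^4 - 3.0696*x^3 - 17.2202*x^2 - 16.9465*x - 2.6925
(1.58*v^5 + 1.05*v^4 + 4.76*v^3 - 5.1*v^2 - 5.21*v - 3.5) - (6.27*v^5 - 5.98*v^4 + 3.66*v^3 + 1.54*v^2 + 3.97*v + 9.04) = -4.69*v^5 + 7.03*v^4 + 1.1*v^3 - 6.64*v^2 - 9.18*v - 12.54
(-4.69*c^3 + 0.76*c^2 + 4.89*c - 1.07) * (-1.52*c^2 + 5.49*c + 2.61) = 7.1288*c^5 - 26.9033*c^4 - 15.5013*c^3 + 30.4561*c^2 + 6.8886*c - 2.7927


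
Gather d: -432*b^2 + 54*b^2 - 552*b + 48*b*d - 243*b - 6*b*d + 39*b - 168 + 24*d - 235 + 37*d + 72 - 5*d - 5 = -378*b^2 - 756*b + d*(42*b + 56) - 336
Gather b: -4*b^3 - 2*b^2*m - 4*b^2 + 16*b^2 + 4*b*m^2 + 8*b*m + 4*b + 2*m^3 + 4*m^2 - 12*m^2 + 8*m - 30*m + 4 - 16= -4*b^3 + b^2*(12 - 2*m) + b*(4*m^2 + 8*m + 4) + 2*m^3 - 8*m^2 - 22*m - 12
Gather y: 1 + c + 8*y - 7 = c + 8*y - 6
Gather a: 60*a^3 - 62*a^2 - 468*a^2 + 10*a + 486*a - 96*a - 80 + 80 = 60*a^3 - 530*a^2 + 400*a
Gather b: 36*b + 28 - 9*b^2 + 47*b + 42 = -9*b^2 + 83*b + 70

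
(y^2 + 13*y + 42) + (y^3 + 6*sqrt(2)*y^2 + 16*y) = y^3 + y^2 + 6*sqrt(2)*y^2 + 29*y + 42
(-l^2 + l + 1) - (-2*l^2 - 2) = l^2 + l + 3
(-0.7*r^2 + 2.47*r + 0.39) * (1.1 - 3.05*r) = 2.135*r^3 - 8.3035*r^2 + 1.5275*r + 0.429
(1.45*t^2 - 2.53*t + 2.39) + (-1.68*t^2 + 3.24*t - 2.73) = -0.23*t^2 + 0.71*t - 0.34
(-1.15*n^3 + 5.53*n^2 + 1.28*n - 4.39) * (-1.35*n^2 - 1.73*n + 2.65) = 1.5525*n^5 - 5.476*n^4 - 14.3424*n^3 + 18.3666*n^2 + 10.9867*n - 11.6335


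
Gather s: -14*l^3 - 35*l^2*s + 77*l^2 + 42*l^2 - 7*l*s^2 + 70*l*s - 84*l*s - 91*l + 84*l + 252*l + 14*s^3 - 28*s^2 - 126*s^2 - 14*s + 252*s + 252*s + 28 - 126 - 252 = -14*l^3 + 119*l^2 + 245*l + 14*s^3 + s^2*(-7*l - 154) + s*(-35*l^2 - 14*l + 490) - 350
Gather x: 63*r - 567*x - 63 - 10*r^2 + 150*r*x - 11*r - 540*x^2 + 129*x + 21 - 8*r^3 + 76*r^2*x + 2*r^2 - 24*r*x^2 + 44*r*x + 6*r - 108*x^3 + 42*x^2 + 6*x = -8*r^3 - 8*r^2 + 58*r - 108*x^3 + x^2*(-24*r - 498) + x*(76*r^2 + 194*r - 432) - 42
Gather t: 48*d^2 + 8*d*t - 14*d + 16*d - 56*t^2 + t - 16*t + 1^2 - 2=48*d^2 + 2*d - 56*t^2 + t*(8*d - 15) - 1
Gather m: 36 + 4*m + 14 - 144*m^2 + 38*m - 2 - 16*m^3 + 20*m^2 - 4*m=-16*m^3 - 124*m^2 + 38*m + 48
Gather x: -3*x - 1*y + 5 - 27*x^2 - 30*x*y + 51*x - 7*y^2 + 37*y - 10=-27*x^2 + x*(48 - 30*y) - 7*y^2 + 36*y - 5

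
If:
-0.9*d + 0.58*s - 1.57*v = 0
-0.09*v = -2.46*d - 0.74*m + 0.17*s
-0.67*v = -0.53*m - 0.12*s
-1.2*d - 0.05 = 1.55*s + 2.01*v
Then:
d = -0.00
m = -0.01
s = -0.02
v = -0.01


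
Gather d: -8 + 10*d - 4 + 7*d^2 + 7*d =7*d^2 + 17*d - 12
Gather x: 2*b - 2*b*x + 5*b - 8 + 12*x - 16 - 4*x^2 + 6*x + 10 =7*b - 4*x^2 + x*(18 - 2*b) - 14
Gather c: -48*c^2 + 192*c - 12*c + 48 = -48*c^2 + 180*c + 48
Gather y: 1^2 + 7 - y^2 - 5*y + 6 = -y^2 - 5*y + 14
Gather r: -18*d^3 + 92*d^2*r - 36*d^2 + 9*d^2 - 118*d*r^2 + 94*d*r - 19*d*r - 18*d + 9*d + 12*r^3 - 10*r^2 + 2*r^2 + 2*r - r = -18*d^3 - 27*d^2 - 9*d + 12*r^3 + r^2*(-118*d - 8) + r*(92*d^2 + 75*d + 1)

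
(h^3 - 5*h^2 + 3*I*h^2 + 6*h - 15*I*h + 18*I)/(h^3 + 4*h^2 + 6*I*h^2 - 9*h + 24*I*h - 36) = (h^2 - 5*h + 6)/(h^2 + h*(4 + 3*I) + 12*I)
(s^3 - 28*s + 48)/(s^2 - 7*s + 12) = (s^2 + 4*s - 12)/(s - 3)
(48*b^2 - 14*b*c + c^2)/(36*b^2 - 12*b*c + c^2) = (8*b - c)/(6*b - c)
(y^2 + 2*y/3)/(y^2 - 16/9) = 3*y*(3*y + 2)/(9*y^2 - 16)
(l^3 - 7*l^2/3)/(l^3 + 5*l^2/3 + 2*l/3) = l*(3*l - 7)/(3*l^2 + 5*l + 2)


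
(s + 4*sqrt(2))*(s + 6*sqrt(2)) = s^2 + 10*sqrt(2)*s + 48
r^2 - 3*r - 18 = (r - 6)*(r + 3)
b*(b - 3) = b^2 - 3*b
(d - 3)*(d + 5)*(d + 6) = d^3 + 8*d^2 - 3*d - 90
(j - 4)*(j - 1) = j^2 - 5*j + 4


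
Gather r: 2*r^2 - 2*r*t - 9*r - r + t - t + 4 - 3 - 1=2*r^2 + r*(-2*t - 10)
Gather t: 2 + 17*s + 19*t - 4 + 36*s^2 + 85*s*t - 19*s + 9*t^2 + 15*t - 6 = 36*s^2 - 2*s + 9*t^2 + t*(85*s + 34) - 8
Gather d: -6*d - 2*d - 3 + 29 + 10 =36 - 8*d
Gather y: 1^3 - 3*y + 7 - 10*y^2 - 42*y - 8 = -10*y^2 - 45*y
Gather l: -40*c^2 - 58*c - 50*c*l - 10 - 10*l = -40*c^2 - 58*c + l*(-50*c - 10) - 10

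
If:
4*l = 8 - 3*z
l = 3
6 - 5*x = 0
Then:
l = 3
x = 6/5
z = -4/3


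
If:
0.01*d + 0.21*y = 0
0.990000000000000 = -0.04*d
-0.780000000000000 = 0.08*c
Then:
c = -9.75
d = -24.75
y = 1.18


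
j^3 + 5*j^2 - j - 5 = (j - 1)*(j + 1)*(j + 5)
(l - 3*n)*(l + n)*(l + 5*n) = l^3 + 3*l^2*n - 13*l*n^2 - 15*n^3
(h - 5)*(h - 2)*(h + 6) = h^3 - h^2 - 32*h + 60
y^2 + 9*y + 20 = (y + 4)*(y + 5)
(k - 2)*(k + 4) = k^2 + 2*k - 8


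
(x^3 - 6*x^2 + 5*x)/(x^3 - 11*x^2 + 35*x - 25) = x/(x - 5)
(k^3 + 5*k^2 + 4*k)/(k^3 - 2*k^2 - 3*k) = (k + 4)/(k - 3)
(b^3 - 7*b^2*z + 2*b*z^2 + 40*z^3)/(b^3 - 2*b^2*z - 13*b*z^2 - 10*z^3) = (b - 4*z)/(b + z)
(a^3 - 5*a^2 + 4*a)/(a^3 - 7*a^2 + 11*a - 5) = a*(a - 4)/(a^2 - 6*a + 5)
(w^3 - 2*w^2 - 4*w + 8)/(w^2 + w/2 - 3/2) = 2*(w^3 - 2*w^2 - 4*w + 8)/(2*w^2 + w - 3)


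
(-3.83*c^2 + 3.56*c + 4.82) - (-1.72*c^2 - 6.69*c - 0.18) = -2.11*c^2 + 10.25*c + 5.0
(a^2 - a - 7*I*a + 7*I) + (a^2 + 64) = 2*a^2 - a - 7*I*a + 64 + 7*I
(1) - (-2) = 3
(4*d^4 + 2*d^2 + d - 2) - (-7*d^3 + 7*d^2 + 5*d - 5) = 4*d^4 + 7*d^3 - 5*d^2 - 4*d + 3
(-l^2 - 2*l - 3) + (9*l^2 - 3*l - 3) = 8*l^2 - 5*l - 6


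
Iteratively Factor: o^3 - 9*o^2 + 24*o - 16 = (o - 4)*(o^2 - 5*o + 4) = (o - 4)^2*(o - 1)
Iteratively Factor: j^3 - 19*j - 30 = (j - 5)*(j^2 + 5*j + 6) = (j - 5)*(j + 2)*(j + 3)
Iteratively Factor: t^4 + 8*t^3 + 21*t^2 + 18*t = (t + 2)*(t^3 + 6*t^2 + 9*t) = (t + 2)*(t + 3)*(t^2 + 3*t) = t*(t + 2)*(t + 3)*(t + 3)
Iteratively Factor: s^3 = (s)*(s^2) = s^2*(s)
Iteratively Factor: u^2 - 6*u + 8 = (u - 2)*(u - 4)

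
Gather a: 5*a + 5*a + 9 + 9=10*a + 18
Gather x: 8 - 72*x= 8 - 72*x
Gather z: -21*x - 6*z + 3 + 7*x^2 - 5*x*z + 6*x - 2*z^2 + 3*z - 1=7*x^2 - 15*x - 2*z^2 + z*(-5*x - 3) + 2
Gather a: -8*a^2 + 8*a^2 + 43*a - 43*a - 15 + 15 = 0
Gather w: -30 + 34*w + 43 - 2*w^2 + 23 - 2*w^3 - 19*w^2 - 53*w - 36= -2*w^3 - 21*w^2 - 19*w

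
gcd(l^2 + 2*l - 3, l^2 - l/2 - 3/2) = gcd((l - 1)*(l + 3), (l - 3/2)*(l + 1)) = 1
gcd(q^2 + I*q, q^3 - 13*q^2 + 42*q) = q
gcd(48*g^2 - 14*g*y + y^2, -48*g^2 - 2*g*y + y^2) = -8*g + y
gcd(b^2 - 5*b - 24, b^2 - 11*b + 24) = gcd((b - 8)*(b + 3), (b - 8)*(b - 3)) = b - 8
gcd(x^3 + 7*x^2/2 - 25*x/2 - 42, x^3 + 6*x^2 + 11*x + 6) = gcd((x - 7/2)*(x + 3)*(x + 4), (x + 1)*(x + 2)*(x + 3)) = x + 3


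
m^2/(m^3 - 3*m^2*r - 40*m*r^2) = -m/(-m^2 + 3*m*r + 40*r^2)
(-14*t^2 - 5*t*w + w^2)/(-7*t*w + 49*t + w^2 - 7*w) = (2*t + w)/(w - 7)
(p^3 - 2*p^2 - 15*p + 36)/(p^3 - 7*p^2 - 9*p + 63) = (p^2 + p - 12)/(p^2 - 4*p - 21)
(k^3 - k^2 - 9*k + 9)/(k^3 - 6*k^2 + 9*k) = (k^2 + 2*k - 3)/(k*(k - 3))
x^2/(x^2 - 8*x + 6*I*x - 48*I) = x^2/(x^2 + x*(-8 + 6*I) - 48*I)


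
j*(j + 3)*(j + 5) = j^3 + 8*j^2 + 15*j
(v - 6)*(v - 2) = v^2 - 8*v + 12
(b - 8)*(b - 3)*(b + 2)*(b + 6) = b^4 - 3*b^3 - 52*b^2 + 60*b + 288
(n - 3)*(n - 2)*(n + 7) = n^3 + 2*n^2 - 29*n + 42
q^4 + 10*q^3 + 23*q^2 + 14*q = q*(q + 1)*(q + 2)*(q + 7)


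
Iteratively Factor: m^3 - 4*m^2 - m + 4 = (m - 4)*(m^2 - 1) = (m - 4)*(m - 1)*(m + 1)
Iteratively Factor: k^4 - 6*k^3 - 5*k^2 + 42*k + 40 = (k - 5)*(k^3 - k^2 - 10*k - 8) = (k - 5)*(k + 1)*(k^2 - 2*k - 8) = (k - 5)*(k + 1)*(k + 2)*(k - 4)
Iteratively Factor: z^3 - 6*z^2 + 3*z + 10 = (z - 2)*(z^2 - 4*z - 5) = (z - 2)*(z + 1)*(z - 5)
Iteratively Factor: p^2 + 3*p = (p)*(p + 3)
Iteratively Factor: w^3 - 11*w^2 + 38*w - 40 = (w - 5)*(w^2 - 6*w + 8) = (w - 5)*(w - 4)*(w - 2)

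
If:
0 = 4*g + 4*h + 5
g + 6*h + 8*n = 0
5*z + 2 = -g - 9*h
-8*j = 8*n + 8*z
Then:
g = 5*z/8 - 37/32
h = -5*z/8 - 3/32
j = -89*z/64 - 55/256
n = 25*z/64 + 55/256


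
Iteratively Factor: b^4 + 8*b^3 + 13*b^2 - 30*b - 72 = (b + 4)*(b^3 + 4*b^2 - 3*b - 18) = (b + 3)*(b + 4)*(b^2 + b - 6) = (b + 3)^2*(b + 4)*(b - 2)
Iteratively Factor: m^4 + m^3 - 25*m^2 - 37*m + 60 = (m + 4)*(m^3 - 3*m^2 - 13*m + 15) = (m - 5)*(m + 4)*(m^2 + 2*m - 3) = (m - 5)*(m + 3)*(m + 4)*(m - 1)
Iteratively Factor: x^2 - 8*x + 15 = (x - 3)*(x - 5)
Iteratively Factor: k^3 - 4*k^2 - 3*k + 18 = (k - 3)*(k^2 - k - 6) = (k - 3)*(k + 2)*(k - 3)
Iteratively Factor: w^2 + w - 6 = (w + 3)*(w - 2)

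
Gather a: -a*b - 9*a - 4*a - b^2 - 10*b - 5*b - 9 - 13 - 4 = a*(-b - 13) - b^2 - 15*b - 26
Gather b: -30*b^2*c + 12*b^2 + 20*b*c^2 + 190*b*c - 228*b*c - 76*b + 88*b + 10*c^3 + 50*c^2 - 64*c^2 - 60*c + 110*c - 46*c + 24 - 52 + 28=b^2*(12 - 30*c) + b*(20*c^2 - 38*c + 12) + 10*c^3 - 14*c^2 + 4*c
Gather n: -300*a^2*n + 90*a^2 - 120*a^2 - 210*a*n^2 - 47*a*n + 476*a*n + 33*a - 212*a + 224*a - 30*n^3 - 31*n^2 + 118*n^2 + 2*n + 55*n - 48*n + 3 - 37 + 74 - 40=-30*a^2 + 45*a - 30*n^3 + n^2*(87 - 210*a) + n*(-300*a^2 + 429*a + 9)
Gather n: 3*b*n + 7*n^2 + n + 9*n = 7*n^2 + n*(3*b + 10)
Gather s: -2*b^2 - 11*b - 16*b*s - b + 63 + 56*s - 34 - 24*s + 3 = -2*b^2 - 12*b + s*(32 - 16*b) + 32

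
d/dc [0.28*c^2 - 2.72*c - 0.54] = 0.56*c - 2.72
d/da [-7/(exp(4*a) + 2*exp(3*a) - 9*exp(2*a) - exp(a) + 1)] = (28*exp(3*a) + 42*exp(2*a) - 126*exp(a) - 7)*exp(a)/(exp(4*a) + 2*exp(3*a) - 9*exp(2*a) - exp(a) + 1)^2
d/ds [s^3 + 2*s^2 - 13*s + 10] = 3*s^2 + 4*s - 13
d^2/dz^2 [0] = 0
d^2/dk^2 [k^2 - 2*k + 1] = 2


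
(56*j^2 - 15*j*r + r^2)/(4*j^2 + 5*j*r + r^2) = (56*j^2 - 15*j*r + r^2)/(4*j^2 + 5*j*r + r^2)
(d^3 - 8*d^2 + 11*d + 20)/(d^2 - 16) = (d^2 - 4*d - 5)/(d + 4)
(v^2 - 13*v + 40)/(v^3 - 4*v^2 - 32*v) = (v - 5)/(v*(v + 4))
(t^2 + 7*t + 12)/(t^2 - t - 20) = (t + 3)/(t - 5)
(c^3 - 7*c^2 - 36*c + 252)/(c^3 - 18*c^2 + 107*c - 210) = (c + 6)/(c - 5)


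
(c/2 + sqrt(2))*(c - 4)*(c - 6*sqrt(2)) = c^3/2 - 2*sqrt(2)*c^2 - 2*c^2 - 12*c + 8*sqrt(2)*c + 48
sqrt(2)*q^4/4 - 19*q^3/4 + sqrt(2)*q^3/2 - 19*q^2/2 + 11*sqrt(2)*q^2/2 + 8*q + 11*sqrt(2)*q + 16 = (q/2 + 1)*(q - 8*sqrt(2))*(q - 2*sqrt(2))*(sqrt(2)*q/2 + 1/2)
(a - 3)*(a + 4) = a^2 + a - 12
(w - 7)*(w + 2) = w^2 - 5*w - 14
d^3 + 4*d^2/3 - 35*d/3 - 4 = (d - 3)*(d + 1/3)*(d + 4)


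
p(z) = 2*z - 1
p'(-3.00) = 2.00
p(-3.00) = -7.00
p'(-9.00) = 2.00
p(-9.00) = -19.00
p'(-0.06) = 2.00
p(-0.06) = -1.12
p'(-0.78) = 2.00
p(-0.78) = -2.56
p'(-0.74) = 2.00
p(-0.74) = -2.48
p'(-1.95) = 2.00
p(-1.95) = -4.90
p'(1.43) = 2.00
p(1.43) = 1.86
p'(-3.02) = 2.00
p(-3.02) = -7.04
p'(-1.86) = 2.00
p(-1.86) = -4.72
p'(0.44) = 2.00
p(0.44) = -0.12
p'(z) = 2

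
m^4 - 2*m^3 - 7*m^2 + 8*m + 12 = (m - 3)*(m - 2)*(m + 1)*(m + 2)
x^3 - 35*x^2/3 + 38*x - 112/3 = (x - 7)*(x - 8/3)*(x - 2)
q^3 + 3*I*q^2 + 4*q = q*(q - I)*(q + 4*I)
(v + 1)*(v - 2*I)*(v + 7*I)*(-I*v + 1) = -I*v^4 + 6*v^3 - I*v^3 + 6*v^2 - 9*I*v^2 + 14*v - 9*I*v + 14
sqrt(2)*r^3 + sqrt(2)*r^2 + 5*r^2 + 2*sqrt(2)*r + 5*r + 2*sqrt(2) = (r + 1)*(r + 2*sqrt(2))*(sqrt(2)*r + 1)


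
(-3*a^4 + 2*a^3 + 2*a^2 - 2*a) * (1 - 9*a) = 27*a^5 - 21*a^4 - 16*a^3 + 20*a^2 - 2*a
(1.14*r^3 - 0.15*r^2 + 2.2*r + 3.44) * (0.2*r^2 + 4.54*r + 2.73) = 0.228*r^5 + 5.1456*r^4 + 2.8712*r^3 + 10.2665*r^2 + 21.6236*r + 9.3912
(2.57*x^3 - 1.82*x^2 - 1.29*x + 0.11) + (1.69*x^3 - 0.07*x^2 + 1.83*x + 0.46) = 4.26*x^3 - 1.89*x^2 + 0.54*x + 0.57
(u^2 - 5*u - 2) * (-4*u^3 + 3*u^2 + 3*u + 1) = -4*u^5 + 23*u^4 - 4*u^3 - 20*u^2 - 11*u - 2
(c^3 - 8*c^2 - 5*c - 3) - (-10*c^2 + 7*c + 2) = c^3 + 2*c^2 - 12*c - 5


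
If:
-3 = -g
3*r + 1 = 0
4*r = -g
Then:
No Solution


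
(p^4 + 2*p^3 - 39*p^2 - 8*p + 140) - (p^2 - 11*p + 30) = p^4 + 2*p^3 - 40*p^2 + 3*p + 110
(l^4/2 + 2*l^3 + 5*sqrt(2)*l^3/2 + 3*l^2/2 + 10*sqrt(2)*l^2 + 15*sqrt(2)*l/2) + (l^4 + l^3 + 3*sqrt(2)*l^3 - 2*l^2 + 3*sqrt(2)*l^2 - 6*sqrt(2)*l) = 3*l^4/2 + 3*l^3 + 11*sqrt(2)*l^3/2 - l^2/2 + 13*sqrt(2)*l^2 + 3*sqrt(2)*l/2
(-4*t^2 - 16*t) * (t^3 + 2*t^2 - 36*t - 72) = -4*t^5 - 24*t^4 + 112*t^3 + 864*t^2 + 1152*t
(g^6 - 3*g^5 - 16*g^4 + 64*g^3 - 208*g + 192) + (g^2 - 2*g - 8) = g^6 - 3*g^5 - 16*g^4 + 64*g^3 + g^2 - 210*g + 184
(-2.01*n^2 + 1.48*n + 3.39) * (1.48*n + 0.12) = -2.9748*n^3 + 1.9492*n^2 + 5.1948*n + 0.4068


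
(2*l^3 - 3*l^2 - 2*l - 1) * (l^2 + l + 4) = 2*l^5 - l^4 + 3*l^3 - 15*l^2 - 9*l - 4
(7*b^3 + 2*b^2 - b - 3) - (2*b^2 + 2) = 7*b^3 - b - 5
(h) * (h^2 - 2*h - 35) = h^3 - 2*h^2 - 35*h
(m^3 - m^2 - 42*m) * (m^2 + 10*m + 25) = m^5 + 9*m^4 - 27*m^3 - 445*m^2 - 1050*m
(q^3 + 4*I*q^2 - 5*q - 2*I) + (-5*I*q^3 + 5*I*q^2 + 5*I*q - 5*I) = q^3 - 5*I*q^3 + 9*I*q^2 - 5*q + 5*I*q - 7*I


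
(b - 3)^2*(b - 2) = b^3 - 8*b^2 + 21*b - 18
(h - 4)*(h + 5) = h^2 + h - 20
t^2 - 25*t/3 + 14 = (t - 6)*(t - 7/3)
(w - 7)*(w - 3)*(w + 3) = w^3 - 7*w^2 - 9*w + 63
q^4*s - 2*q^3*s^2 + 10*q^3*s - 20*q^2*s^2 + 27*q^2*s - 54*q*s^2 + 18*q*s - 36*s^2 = (q + 3)*(q + 6)*(q - 2*s)*(q*s + s)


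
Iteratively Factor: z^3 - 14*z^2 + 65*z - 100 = (z - 5)*(z^2 - 9*z + 20) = (z - 5)^2*(z - 4)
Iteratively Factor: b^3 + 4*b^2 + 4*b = (b + 2)*(b^2 + 2*b) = b*(b + 2)*(b + 2)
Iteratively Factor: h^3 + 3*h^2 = (h)*(h^2 + 3*h) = h*(h + 3)*(h)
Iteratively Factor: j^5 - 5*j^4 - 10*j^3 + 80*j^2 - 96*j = (j)*(j^4 - 5*j^3 - 10*j^2 + 80*j - 96) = j*(j - 2)*(j^3 - 3*j^2 - 16*j + 48) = j*(j - 2)*(j + 4)*(j^2 - 7*j + 12) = j*(j - 3)*(j - 2)*(j + 4)*(j - 4)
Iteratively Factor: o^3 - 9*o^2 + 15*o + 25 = (o + 1)*(o^2 - 10*o + 25) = (o - 5)*(o + 1)*(o - 5)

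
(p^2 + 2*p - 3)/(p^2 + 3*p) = (p - 1)/p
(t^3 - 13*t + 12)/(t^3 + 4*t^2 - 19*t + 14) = (t^2 + t - 12)/(t^2 + 5*t - 14)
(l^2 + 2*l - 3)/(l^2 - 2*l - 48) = (-l^2 - 2*l + 3)/(-l^2 + 2*l + 48)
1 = 1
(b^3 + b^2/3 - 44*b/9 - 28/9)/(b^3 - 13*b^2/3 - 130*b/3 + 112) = (3*b^2 + 8*b + 4)/(3*(b^2 - 2*b - 48))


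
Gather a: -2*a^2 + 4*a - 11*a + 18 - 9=-2*a^2 - 7*a + 9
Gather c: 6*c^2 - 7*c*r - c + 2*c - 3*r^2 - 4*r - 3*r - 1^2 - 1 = 6*c^2 + c*(1 - 7*r) - 3*r^2 - 7*r - 2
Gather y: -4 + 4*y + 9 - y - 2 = 3*y + 3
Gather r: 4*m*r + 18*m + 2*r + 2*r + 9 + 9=18*m + r*(4*m + 4) + 18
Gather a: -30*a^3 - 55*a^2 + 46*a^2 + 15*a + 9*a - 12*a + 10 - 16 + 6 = -30*a^3 - 9*a^2 + 12*a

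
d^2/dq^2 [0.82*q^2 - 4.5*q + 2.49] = 1.64000000000000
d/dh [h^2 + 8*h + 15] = 2*h + 8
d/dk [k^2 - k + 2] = 2*k - 1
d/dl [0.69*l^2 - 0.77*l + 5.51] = 1.38*l - 0.77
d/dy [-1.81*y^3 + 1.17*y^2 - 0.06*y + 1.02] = -5.43*y^2 + 2.34*y - 0.06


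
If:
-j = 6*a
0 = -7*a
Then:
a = 0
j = 0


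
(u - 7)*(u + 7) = u^2 - 49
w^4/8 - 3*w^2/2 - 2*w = w*(w/4 + 1/2)*(w/2 + 1)*(w - 4)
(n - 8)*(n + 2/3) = n^2 - 22*n/3 - 16/3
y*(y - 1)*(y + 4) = y^3 + 3*y^2 - 4*y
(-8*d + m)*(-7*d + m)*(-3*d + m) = -168*d^3 + 101*d^2*m - 18*d*m^2 + m^3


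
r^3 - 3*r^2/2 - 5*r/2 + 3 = (r - 2)*(r - 1)*(r + 3/2)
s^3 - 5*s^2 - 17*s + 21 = (s - 7)*(s - 1)*(s + 3)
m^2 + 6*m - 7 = (m - 1)*(m + 7)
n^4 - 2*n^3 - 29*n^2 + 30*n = n*(n - 6)*(n - 1)*(n + 5)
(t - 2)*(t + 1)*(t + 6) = t^3 + 5*t^2 - 8*t - 12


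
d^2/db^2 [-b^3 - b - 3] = -6*b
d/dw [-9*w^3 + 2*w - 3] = 2 - 27*w^2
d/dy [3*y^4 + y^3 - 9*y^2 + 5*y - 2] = 12*y^3 + 3*y^2 - 18*y + 5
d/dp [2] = 0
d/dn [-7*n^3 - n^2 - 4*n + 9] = -21*n^2 - 2*n - 4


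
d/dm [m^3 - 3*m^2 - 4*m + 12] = 3*m^2 - 6*m - 4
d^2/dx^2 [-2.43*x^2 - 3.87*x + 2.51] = -4.86000000000000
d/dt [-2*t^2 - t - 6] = -4*t - 1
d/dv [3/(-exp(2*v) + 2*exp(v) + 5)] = 6*(exp(v) - 1)*exp(v)/(-exp(2*v) + 2*exp(v) + 5)^2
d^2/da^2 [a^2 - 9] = 2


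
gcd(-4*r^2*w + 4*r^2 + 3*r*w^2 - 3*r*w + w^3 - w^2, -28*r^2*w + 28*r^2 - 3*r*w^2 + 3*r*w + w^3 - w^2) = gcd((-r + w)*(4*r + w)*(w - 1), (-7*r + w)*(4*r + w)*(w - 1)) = 4*r*w - 4*r + w^2 - w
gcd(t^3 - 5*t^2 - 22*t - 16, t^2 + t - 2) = t + 2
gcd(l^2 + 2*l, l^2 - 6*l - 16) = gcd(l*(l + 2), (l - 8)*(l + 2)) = l + 2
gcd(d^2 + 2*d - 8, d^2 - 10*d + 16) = d - 2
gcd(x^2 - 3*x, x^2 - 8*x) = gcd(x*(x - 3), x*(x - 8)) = x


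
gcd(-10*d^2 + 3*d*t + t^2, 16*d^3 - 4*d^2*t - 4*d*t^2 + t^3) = -2*d + t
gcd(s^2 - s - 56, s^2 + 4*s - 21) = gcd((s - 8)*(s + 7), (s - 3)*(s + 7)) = s + 7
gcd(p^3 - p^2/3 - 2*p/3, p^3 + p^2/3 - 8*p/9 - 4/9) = p^2 - p/3 - 2/3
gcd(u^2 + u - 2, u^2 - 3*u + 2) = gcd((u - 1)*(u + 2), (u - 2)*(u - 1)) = u - 1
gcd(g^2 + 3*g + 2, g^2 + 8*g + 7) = g + 1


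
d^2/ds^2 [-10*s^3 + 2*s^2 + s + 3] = 4 - 60*s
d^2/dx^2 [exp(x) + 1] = exp(x)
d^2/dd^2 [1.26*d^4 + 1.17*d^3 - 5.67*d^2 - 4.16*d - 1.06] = 15.12*d^2 + 7.02*d - 11.34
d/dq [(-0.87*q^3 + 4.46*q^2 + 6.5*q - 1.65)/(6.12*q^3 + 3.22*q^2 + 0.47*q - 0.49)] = (-30.0966*q^4 - 80.3778*q^3 + 12.7391*q^2 + 6.2552*q - 2.4095)/(37.4544*q^6 + 39.4128*q^5 + 16.1212*q^4 - 2.9708*q^3 - 2.9347*q^2 - 0.4606*q + 0.2401)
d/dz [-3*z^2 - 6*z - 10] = -6*z - 6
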